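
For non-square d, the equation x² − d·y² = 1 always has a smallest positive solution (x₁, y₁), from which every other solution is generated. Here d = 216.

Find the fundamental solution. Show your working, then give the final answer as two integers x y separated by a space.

d=216: √d = [14; 1,2,3,2,1,28] (ℓ=6, even), read p_5/q_5
step 0: (14, 1)  from 14·(1,0) + (0,1)
…
step 2: (44, 3)  from 2·(15,1) + (14,1)
…
step 4: (338, 23)  from 2·(147,10) + (44,3)
step 5: (485, 33)  from 1·(338,23) + (147,10)
fundamental: x₁=485, y₁=33  (since 235225 − 216·1089 = 1)

485 33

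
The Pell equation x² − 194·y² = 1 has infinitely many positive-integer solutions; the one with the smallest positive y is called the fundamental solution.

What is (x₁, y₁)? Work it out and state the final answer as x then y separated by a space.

√194 → a₀=13, period (1,12,1,26); ℓ=4 even so k=3
i=0: a=13 ⇒ p=13, q=1
…
i=2: a=12 ⇒ p=181, q=13
i=3: a=1 ⇒ p=195, q=14
→ (195, 14).  Check: 195²=38025, 194·14²=38024, difference 1.

195 14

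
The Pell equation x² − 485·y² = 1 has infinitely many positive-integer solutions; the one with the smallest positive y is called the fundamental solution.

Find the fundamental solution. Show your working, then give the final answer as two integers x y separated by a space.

√485 → a₀=22, period (44); ℓ=1 odd so k=1
i=0: a=22 ⇒ p=22, q=1
i=1: a=44 ⇒ p=969, q=44
→ (969, 44).  Check: 969²=938961, 485·44²=938960, difference 1.

969 44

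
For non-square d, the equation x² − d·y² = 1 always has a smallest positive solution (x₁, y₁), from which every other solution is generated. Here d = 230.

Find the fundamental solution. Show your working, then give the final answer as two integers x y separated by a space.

d=230: √d = [15; 6,30] (ℓ=2, even), read p_1/q_1
a_0=15:  p_0=15·1+0=15,  q_0=15·0+1=1
a_1=6:  p_1=6·15+1=91,  q_1=6·1+0=6
(x₁, y₁) = (91, 6);  91² − 230·6² = 1 ✓

91 6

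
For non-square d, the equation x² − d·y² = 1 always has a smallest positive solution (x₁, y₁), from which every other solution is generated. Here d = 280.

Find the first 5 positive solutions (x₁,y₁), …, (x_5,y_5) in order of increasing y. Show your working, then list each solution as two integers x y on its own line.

d=280: √d = [16; 1,2,1,2,1,32] (ℓ=6, even), read p_5/q_5
a_0=16:  p_0=16·1+0=16,  q_0=16·0+1=1
a_1=1:  p_1=1·16+1=17,  q_1=1·1+0=1
…
a_4=2:  p_4=2·67+50=184,  q_4=2·4+3=11
a_5=1:  p_5=1·184+67=251,  q_5=1·11+4=15
(x₁, y₁) = (251, 15);  251² − 280·15² = 1 ✓
(251+15√280)^2 = 126001 + 7530√280
(251+15√280)^3 = 63252251 + 3780045√280
(251+15√280)^4 = 31752504001 + 1897575060√280
(251+15√280)^5 = 15939693756251 + 952578900075√280

251 15
126001 7530
63252251 3780045
31752504001 1897575060
15939693756251 952578900075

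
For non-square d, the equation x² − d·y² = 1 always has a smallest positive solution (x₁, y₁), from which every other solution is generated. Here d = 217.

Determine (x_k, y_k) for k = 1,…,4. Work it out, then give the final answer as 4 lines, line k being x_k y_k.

3844063 260952
29553640695937 2006231855952
227212113429087499999 15424163293772565000
1746835356769087211376615937 118582910847096488831334048

√217 = [14; 1,2,1,2,1,…,2,1,28, …], period ℓ=16 (even) → k=15
step 0: (14, 1)  from 14·(1,0) + (0,1)
step 1: (15, 1)  from 1·(14,1) + (1,0)
step 2: (44, 3)  from 2·(15,1) + (14,1)
…
step 9: (139163, 9447)  from 9·(15055,1022) + (3668,249)
step 10: (154218, 10469)  from 1·(139163,9447) + (15055,1022)
…
step 12: (740980, 50301)  from 2·(293381,19916) + (154218,10469)
…
step 14: (2809702, 190735)  from 2·(1034361,70217) + (740980,50301)
step 15: (3844063, 260952)  from 1·(2809702,190735) + (1034361,70217)
fundamental: x₁=3844063, y₁=260952  (since 14776820347969 − 217·68095946304 = 1)
k=2:  x_2 = 3844063·3844063+217·260952·260952 = 29553640695937,  y_2 = 3844063·260952+260952·3844063 = 2006231855952
k=3:  x_3 = 3844063·29553640695937+217·260952·2006231855952 = 227212113429087499999,  y_3 = 3844063·2006231855952+260952·29553640695937 = 15424163293772565000
k=4:  x_4 = 3844063·227212113429087499999+217·260952·15424163293772565000 = 1746835356769087211376615937,  y_4 = 3844063·15424163293772565000+260952·227212113429087499999 = 118582910847096488831334048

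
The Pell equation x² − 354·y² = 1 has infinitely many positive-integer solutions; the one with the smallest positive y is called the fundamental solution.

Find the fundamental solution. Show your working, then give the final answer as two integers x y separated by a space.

258065 13716

√354 → a₀=18, period (1,4,2,2,18,2,2,4,1,36); ℓ=10 even so k=9
i=0: a=18 ⇒ p=18, q=1
…
i=2: a=4 ⇒ p=94, q=5
i=3: a=2 ⇒ p=207, q=11
i=4: a=2 ⇒ p=508, q=27
i=5: a=18 ⇒ p=9351, q=497
…
i=8: a=4 ⇒ p=210294, q=11177
i=9: a=1 ⇒ p=258065, q=13716
fundamental: x₁=258065, y₁=13716  (since 66597544225 − 354·188128656 = 1)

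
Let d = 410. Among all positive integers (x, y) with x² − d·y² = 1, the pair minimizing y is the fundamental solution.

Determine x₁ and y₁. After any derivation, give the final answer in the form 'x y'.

81 4

√410 → a₀=20, period (4,40); ℓ=2 even so k=1
i=0: a=20 ⇒ p=20, q=1
i=1: a=4 ⇒ p=81, q=4
(x₁, y₁) = (81, 4);  81² − 410·4² = 1 ✓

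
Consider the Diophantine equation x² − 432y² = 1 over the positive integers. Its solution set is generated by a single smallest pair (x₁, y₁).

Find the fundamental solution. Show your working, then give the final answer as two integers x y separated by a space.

1351 65

√432 = [20; 1,3,1,1,1,3,1,40, …], period ℓ=8 (even) → k=7
a_0=20:  p_0=20·1+0=20,  q_0=20·0+1=1
…
a_2=3:  p_2=3·21+20=83,  q_2=3·1+1=4
…
a_4=1:  p_4=1·104+83=187,  q_4=1·5+4=9
a_5=1:  p_5=1·187+104=291,  q_5=1·9+5=14
a_6=3:  p_6=3·291+187=1060,  q_6=3·14+9=51
a_7=1:  p_7=1·1060+291=1351,  q_7=1·51+14=65
fundamental: x₁=1351, y₁=65  (since 1825201 − 432·4225 = 1)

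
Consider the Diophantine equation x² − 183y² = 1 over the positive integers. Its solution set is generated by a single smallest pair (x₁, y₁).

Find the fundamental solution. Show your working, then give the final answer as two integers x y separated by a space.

487 36

√183 = [13; 1,1,8,1,1,26, …], period ℓ=6 (even) → k=5
i=0: a=13 ⇒ p=13, q=1
…
i=2: a=1 ⇒ p=27, q=2
…
i=4: a=1 ⇒ p=257, q=19
i=5: a=1 ⇒ p=487, q=36
→ (487, 36).  Check: 487²=237169, 183·36²=237168, difference 1.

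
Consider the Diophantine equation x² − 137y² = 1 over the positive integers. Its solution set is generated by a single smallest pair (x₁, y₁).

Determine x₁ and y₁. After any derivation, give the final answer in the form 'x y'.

√137 = [11; 1,2,2,1,1,2,2,1,22, …], period ℓ=9 (odd) → k=17
a_0=11:  p_0=11·1+0=11,  q_0=11·0+1=1
…
a_2=2:  p_2=2·12+11=35,  q_2=2·1+1=3
…
a_11=2:  p_11=2·41341+39597=122279,  q_11=2·3532+3383=10447
a_12=2:  p_12=2·122279+41341=285899,  q_12=2·10447+3532=24426
…
a_16=2:  p_16=2·1796332+694077=4286741,  q_16=2·153471+59299=366241
a_17=1:  p_17=1·4286741+1796332=6083073,  q_17=1·366241+153471=519712
→ (6083073, 519712).  Check: 6083073²=37003777123329, 137·519712²=37003777123328, difference 1.

6083073 519712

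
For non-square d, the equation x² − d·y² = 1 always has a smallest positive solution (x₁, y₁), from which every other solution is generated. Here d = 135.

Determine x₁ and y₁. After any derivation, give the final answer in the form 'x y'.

244 21

[11; 1,1,1,1,1,1,1,22] for √135; ℓ=8 ⇒ convergent index 7
step 0: (11, 1)  from 11·(1,0) + (0,1)
step 1: (12, 1)  from 1·(11,1) + (1,0)
…
step 6: (151, 13)  from 1·(93,8) + (58,5)
step 7: (244, 21)  from 1·(151,13) + (93,8)
(x₁, y₁) = (244, 21);  244² − 135·21² = 1 ✓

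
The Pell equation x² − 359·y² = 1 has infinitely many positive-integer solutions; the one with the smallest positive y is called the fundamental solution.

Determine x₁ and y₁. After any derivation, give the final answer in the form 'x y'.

360 19

[18; 1,17,1,36] for √359; ℓ=4 ⇒ convergent index 3
i=0: a=18 ⇒ p=18, q=1
i=1: a=1 ⇒ p=19, q=1
i=2: a=17 ⇒ p=341, q=18
i=3: a=1 ⇒ p=360, q=19
(x₁, y₁) = (360, 19);  360² − 359·19² = 1 ✓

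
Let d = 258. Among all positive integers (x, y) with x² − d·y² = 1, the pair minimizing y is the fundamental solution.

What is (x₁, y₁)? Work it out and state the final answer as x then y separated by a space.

257 16

d=258: √d = [16; 16,32] (ℓ=2, even), read p_1/q_1
i=0: a=16 ⇒ p=16, q=1
i=1: a=16 ⇒ p=257, q=16
→ (257, 16).  Check: 257²=66049, 258·16²=66048, difference 1.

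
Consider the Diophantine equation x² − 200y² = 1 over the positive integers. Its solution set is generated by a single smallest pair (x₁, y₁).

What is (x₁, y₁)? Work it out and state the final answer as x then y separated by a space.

99 7

√200 → a₀=14, period (7,28); ℓ=2 even so k=1
a_0=14:  p_0=14·1+0=14,  q_0=14·0+1=1
a_1=7:  p_1=7·14+1=99,  q_1=7·1+0=7
→ (99, 7).  Check: 99²=9801, 200·7²=9800, difference 1.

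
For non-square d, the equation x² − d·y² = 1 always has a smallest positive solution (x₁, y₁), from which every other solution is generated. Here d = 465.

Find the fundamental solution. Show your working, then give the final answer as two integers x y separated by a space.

15871 736

√465 → a₀=21, period (1,1,3,2,2,2,3,1,1,42); ℓ=10 even so k=9
step 0: (21, 1)  from 21·(1,0) + (0,1)
step 1: (22, 1)  from 1·(21,1) + (1,0)
step 2: (43, 2)  from 1·(22,1) + (21,1)
step 3: (151, 7)  from 3·(43,2) + (22,1)
…
step 5: (841, 39)  from 2·(345,16) + (151,7)
…
step 7: (6922, 321)  from 3·(2027,94) + (841,39)
step 8: (8949, 415)  from 1·(6922,321) + (2027,94)
step 9: (15871, 736)  from 1·(8949,415) + (6922,321)
→ (15871, 736).  Check: 15871²=251888641, 465·736²=251888640, difference 1.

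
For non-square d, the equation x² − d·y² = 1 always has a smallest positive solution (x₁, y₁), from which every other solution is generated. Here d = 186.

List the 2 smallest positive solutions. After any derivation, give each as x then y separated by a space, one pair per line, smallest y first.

7501 550
112530001 8251100

√186 → a₀=13, period (1,1,1,3,4,3,1,1,1,26); ℓ=10 even so k=9
k=0  a_k=13  p_k/q_k = 13/1
k=1  a_k=1  p_k/q_k = 14/1
…
k=3  a_k=1  p_k/q_k = 41/3
k=4  a_k=3  p_k/q_k = 150/11
k=5  a_k=4  p_k/q_k = 641/47
…
k=8  a_k=1  p_k/q_k = 4787/351
k=9  a_k=1  p_k/q_k = 7501/550
fundamental: x₁=7501, y₁=550  (since 56265001 − 186·302500 = 1)
k=2:  x_2 = 7501·7501+186·550·550 = 112530001,  y_2 = 7501·550+550·7501 = 8251100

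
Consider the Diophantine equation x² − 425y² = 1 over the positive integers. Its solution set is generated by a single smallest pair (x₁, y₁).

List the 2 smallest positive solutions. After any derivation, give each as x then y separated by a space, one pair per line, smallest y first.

[20; 1,1,1,1,1,1,40] for √425; ℓ=7 ⇒ convergent index 13
k=0  a_k=20  p_k/q_k = 20/1
k=1  a_k=1  p_k/q_k = 21/1
k=2  a_k=1  p_k/q_k = 41/2
k=3  a_k=1  p_k/q_k = 62/3
…
k=7  a_k=40  p_k/q_k = 10885/528
…
k=9  a_k=1  p_k/q_k = 22038/1069
…
k=11  a_k=1  p_k/q_k = 55229/2679
k=12  a_k=1  p_k/q_k = 88420/4289
k=13  a_k=1  p_k/q_k = 143649/6968
→ (143649, 6968).  Check: 143649²=20635035201, 425·6968²=20635035200, difference 1.
(x_2, y_2) = (143649·143649 + 425·6968·6968, 143649·6968 + 6968·143649) = (41270070401, 2001892464)

143649 6968
41270070401 2001892464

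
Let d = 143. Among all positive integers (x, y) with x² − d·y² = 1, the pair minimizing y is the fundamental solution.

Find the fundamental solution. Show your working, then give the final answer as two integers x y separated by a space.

12 1

√143 = [11; 1,22, …], period ℓ=2 (even) → k=1
k=0  a_k=11  p_k/q_k = 11/1
k=1  a_k=1  p_k/q_k = 12/1
(x₁, y₁) = (12, 1);  12² − 143·1² = 1 ✓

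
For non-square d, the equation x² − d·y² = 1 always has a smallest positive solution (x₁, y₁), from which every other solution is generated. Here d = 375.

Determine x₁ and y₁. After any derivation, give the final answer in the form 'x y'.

√375 → a₀=19, period (2,1,2,1,5,1,2,1,2,38); ℓ=10 even so k=9
step 0: (19, 1)  from 19·(1,0) + (0,1)
step 1: (39, 2)  from 2·(19,1) + (1,0)
…
step 6: (1433, 74)  from 1·(1220,63) + (213,11)
…
step 8: (5519, 285)  from 1·(4086,211) + (1433,74)
step 9: (15124, 781)  from 2·(5519,285) + (4086,211)
→ (15124, 781).  Check: 15124²=228735376, 375·781²=228735375, difference 1.

15124 781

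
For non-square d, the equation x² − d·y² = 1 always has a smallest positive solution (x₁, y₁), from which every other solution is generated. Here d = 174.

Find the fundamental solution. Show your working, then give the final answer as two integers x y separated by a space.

1451 110

√174 → a₀=13, period (5,4,5,26); ℓ=4 even so k=3
i=0: a=13 ⇒ p=13, q=1
…
i=2: a=4 ⇒ p=277, q=21
i=3: a=5 ⇒ p=1451, q=110
(x₁, y₁) = (1451, 110);  1451² − 174·110² = 1 ✓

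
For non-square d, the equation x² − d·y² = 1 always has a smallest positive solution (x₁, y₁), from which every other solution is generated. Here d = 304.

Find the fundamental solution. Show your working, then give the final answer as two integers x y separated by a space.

√304 → a₀=17, period (2,3,2,1,1,1,1,1,2,3,2,34); ℓ=12 even so k=11
i=0: a=17 ⇒ p=17, q=1
i=1: a=2 ⇒ p=35, q=2
…
i=3: a=2 ⇒ p=279, q=16
i=4: a=1 ⇒ p=401, q=23
…
i=6: a=1 ⇒ p=1081, q=62
i=7: a=1 ⇒ p=1761, q=101
i=8: a=1 ⇒ p=2842, q=163
i=9: a=2 ⇒ p=7445, q=427
i=10: a=3 ⇒ p=25177, q=1444
i=11: a=2 ⇒ p=57799, q=3315
→ (57799, 3315).  Check: 57799²=3340724401, 304·3315²=3340724400, difference 1.

57799 3315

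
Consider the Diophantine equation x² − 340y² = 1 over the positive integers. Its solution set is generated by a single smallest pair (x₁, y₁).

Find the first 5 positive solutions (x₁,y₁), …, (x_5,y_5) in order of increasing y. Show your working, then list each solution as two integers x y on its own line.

d=340: √d = [18; 2,3,1,1,1,…,3,2,36] (ℓ=14, even), read p_13/q_13
a_0=18:  p_0=18·1+0=18,  q_0=18·0+1=1
a_1=2:  p_1=2·18+1=37,  q_1=2·1+0=2
a_2=3:  p_2=3·37+18=129,  q_2=3·2+1=7
…
a_4=1:  p_4=1·166+129=295,  q_4=1·9+7=16
a_5=1:  p_5=1·295+166=461,  q_5=1·16+9=25
a_6=1:  p_6=1·461+295=756,  q_6=1·25+16=41
a_7=8:  p_7=8·756+461=6509,  q_7=8·41+25=353
…
a_10=1:  p_10=1·13774+7265=21039,  q_10=1·747+394=1141
…
a_12=3:  p_12=3·34813+21039=125478,  q_12=3·1888+1141=6805
a_13=2:  p_13=2·125478+34813=285769,  q_13=2·6805+1888=15498
fundamental: x₁=285769, y₁=15498  (since 81663921361 − 340·240188004 = 1)
n=2: (285769,15498)∘(285769,15498) = (285769·285769+340·15498·15498, 285769·15498+15498·285769) = (163327842721,8857695924)
n=3: (163327842721,8857695924)∘(285769,15498) = (285769·163327842721+340·15498·8857695924, 285769·8857695924+15498·163327842721) = (93348068572789129,5062509812995614)
n=4: (93348068572789129,5062509812995614)∘(285769,15498) = (285769·93348068572789129+340·15498·5062509812995614, 285769·5062509812995614+15498·93348068572789129) = (53351968415791425367681,2893416733491029538408)
n=5: (53351968415791425367681,2893416733491029538408)∘(285769,15498) = (285769·53351968415791425367681+340·15498·2893416733491029538408, 285769·2893416733491029538408+15498·53351968415791425367681) = (30492677324331251603220874249,1653697613020933530509635890)

285769 15498
163327842721 8857695924
93348068572789129 5062509812995614
53351968415791425367681 2893416733491029538408
30492677324331251603220874249 1653697613020933530509635890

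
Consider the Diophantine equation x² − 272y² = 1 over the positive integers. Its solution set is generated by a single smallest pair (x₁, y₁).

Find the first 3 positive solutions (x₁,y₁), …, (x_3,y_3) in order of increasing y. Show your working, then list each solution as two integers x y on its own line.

√272 → a₀=16, period (2,32); ℓ=2 even so k=1
i=0: a=16 ⇒ p=16, q=1
i=1: a=2 ⇒ p=33, q=2
(x₁, y₁) = (33, 2);  33² − 272·2² = 1 ✓
(33+2√272)^2 = 2177 + 132√272
(33+2√272)^3 = 143649 + 8710√272

33 2
2177 132
143649 8710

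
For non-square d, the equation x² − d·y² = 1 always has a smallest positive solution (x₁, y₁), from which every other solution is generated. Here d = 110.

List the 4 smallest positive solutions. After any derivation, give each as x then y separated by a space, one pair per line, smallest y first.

21 2
881 84
36981 3526
1552321 148008

√110 = [10; 2,20, …], period ℓ=2 (even) → k=1
i=0: a=10 ⇒ p=10, q=1
i=1: a=2 ⇒ p=21, q=2
fundamental: x₁=21, y₁=2  (since 441 − 110·4 = 1)
(x_2, y_2) = (21·21 + 110·2·2, 21·2 + 2·21) = (881, 84)
(x_3, y_3) = (21·881 + 110·2·84, 21·84 + 2·881) = (36981, 3526)
(x_4, y_4) = (21·36981 + 110·2·3526, 21·3526 + 2·36981) = (1552321, 148008)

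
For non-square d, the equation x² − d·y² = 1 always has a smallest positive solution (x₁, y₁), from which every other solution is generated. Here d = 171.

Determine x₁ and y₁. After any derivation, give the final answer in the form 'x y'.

d=171: √d = [13; 13,26] (ℓ=2, even), read p_1/q_1
i=0: a=13 ⇒ p=13, q=1
i=1: a=13 ⇒ p=170, q=13
fundamental: x₁=170, y₁=13  (since 28900 − 171·169 = 1)

170 13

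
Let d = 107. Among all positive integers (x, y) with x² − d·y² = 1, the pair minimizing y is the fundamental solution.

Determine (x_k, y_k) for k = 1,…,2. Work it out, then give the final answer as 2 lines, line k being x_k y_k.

[10; 2,1,9,1,2,20] for √107; ℓ=6 ⇒ convergent index 5
k=0  a_k=10  p_k/q_k = 10/1
…
k=2  a_k=1  p_k/q_k = 31/3
k=3  a_k=9  p_k/q_k = 300/29
k=4  a_k=1  p_k/q_k = 331/32
k=5  a_k=2  p_k/q_k = 962/93
fundamental: x₁=962, y₁=93  (since 925444 − 107·8649 = 1)
(x_2, y_2) = (962·962 + 107·93·93, 962·93 + 93·962) = (1850887, 178932)

962 93
1850887 178932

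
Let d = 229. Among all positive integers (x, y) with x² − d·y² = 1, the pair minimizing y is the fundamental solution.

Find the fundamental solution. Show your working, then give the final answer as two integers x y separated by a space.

√229 → a₀=15, period (7,1,1,7,30); ℓ=5 odd so k=9
a_0=15:  p_0=15·1+0=15,  q_0=15·0+1=1
a_1=7:  p_1=7·15+1=106,  q_1=7·1+0=7
…
a_4=7:  p_4=7·227+121=1710,  q_4=7·15+8=113
a_5=30:  p_5=30·1710+227=51527,  q_5=30·113+15=3405
a_6=7:  p_6=7·51527+1710=362399,  q_6=7·3405+113=23948
a_7=1:  p_7=1·362399+51527=413926,  q_7=1·23948+3405=27353
a_8=1:  p_8=1·413926+362399=776325,  q_8=1·27353+23948=51301
a_9=7:  p_9=7·776325+413926=5848201,  q_9=7·51301+27353=386460
→ (5848201, 386460).  Check: 5848201²=34201454936401, 229·386460²=34201454936400, difference 1.

5848201 386460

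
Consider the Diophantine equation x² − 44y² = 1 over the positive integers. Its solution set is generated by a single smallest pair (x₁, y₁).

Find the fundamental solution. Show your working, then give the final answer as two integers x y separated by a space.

[6; 1,1,1,2,1,1,1,12] for √44; ℓ=8 ⇒ convergent index 7
step 0: (6, 1)  from 6·(1,0) + (0,1)
step 1: (7, 1)  from 1·(6,1) + (1,0)
step 2: (13, 2)  from 1·(7,1) + (6,1)
step 3: (20, 3)  from 1·(13,2) + (7,1)
step 4: (53, 8)  from 2·(20,3) + (13,2)
…
step 6: (126, 19)  from 1·(73,11) + (53,8)
step 7: (199, 30)  from 1·(126,19) + (73,11)
fundamental: x₁=199, y₁=30  (since 39601 − 44·900 = 1)

199 30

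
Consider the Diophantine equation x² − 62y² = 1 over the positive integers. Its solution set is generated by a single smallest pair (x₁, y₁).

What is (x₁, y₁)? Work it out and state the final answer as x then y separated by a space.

63 8

√62 = [7; 1,6,1,14, …], period ℓ=4 (even) → k=3
step 0: (7, 1)  from 7·(1,0) + (0,1)
…
step 2: (55, 7)  from 6·(8,1) + (7,1)
step 3: (63, 8)  from 1·(55,7) + (8,1)
(x₁, y₁) = (63, 8);  63² − 62·8² = 1 ✓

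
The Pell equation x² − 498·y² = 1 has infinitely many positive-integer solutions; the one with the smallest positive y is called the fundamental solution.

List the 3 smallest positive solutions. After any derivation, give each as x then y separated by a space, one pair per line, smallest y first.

179777 8056
64639539457 2896567024
23241404969742401 1041472259739240

√498 = [22; 3,6,22,6,3,44, …], period ℓ=6 (even) → k=5
step 0: (22, 1)  from 22·(1,0) + (0,1)
step 1: (67, 3)  from 3·(22,1) + (1,0)
step 2: (424, 19)  from 6·(67,3) + (22,1)
…
step 4: (56794, 2545)  from 6·(9395,421) + (424,19)
step 5: (179777, 8056)  from 3·(56794,2545) + (9395,421)
(x₁, y₁) = (179777, 8056);  179777² − 498·8056² = 1 ✓
(x_2, y_2) = (179777·179777 + 498·8056·8056, 179777·8056 + 8056·179777) = (64639539457, 2896567024)
(x_3, y_3) = (179777·64639539457 + 498·8056·2896567024, 179777·2896567024 + 8056·64639539457) = (23241404969742401, 1041472259739240)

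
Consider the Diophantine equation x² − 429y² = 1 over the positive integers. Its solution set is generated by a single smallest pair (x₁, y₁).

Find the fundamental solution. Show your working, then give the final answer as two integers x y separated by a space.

[20; 1,2,2,9,1,12,1,9,2,2,1,40] for √429; ℓ=12 ⇒ convergent index 11
k=0  a_k=20  p_k/q_k = 20/1
…
k=2  a_k=2  p_k/q_k = 62/3
k=3  a_k=2  p_k/q_k = 145/7
k=4  a_k=9  p_k/q_k = 1367/66
k=5  a_k=1  p_k/q_k = 1512/73
…
k=7  a_k=1  p_k/q_k = 21023/1015
k=8  a_k=9  p_k/q_k = 208718/10077
k=9  a_k=2  p_k/q_k = 438459/21169
k=10  a_k=2  p_k/q_k = 1085636/52415
k=11  a_k=1  p_k/q_k = 1524095/73584
fundamental: x₁=1524095, y₁=73584  (since 2322865569025 − 429·5414605056 = 1)

1524095 73584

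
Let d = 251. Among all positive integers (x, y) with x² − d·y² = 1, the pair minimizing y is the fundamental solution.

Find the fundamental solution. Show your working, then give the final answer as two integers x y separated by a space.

3674890 231957

√251 = [15; 1,5,2,1,2,…,5,1,30, …], period ℓ=14 (even) → k=13
step 0: (15, 1)  from 15·(1,0) + (0,1)
…
step 2: (95, 6)  from 5·(16,1) + (15,1)
…
step 4: (301, 19)  from 1·(206,13) + (95,6)
step 5: (808, 51)  from 2·(301,19) + (206,13)
step 6: (1917, 121)  from 2·(808,51) + (301,19)
…
step 10: (212692, 13425)  from 1·(151649,9572) + (61043,3853)
step 11: (577033, 36422)  from 2·(212692,13425) + (151649,9572)
step 12: (3097857, 195535)  from 5·(577033,36422) + (212692,13425)
step 13: (3674890, 231957)  from 1·(3097857,195535) + (577033,36422)
→ (3674890, 231957).  Check: 3674890²=13504816512100, 251·231957²=13504816512099, difference 1.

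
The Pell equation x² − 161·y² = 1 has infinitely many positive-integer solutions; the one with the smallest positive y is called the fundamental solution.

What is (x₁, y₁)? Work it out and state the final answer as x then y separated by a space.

[12; 1,2,4,1,2,1,4,2,1,24] for √161; ℓ=10 ⇒ convergent index 9
a_0=12:  p_0=12·1+0=12,  q_0=12·0+1=1
a_1=1:  p_1=1·12+1=13,  q_1=1·1+0=1
a_2=2:  p_2=2·13+12=38,  q_2=2·1+1=3
a_3=4:  p_3=4·38+13=165,  q_3=4·3+1=13
a_4=1:  p_4=1·165+38=203,  q_4=1·13+3=16
a_5=2:  p_5=2·203+165=571,  q_5=2·16+13=45
a_6=1:  p_6=1·571+203=774,  q_6=1·45+16=61
…
a_8=2:  p_8=2·3667+774=8108,  q_8=2·289+61=639
a_9=1:  p_9=1·8108+3667=11775,  q_9=1·639+289=928
(x₁, y₁) = (11775, 928);  11775² − 161·928² = 1 ✓

11775 928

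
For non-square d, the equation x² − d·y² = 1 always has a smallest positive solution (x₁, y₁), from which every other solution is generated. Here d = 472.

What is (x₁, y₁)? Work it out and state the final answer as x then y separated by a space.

√472 = [21; 1,2,1,1,1,…,2,1,42, …], period ℓ=14 (even) → k=13
a_0=21:  p_0=21·1+0=21,  q_0=21·0+1=1
…
a_3=1:  p_3=1·65+22=87,  q_3=1·3+1=4
…
a_5=1:  p_5=1·152+87=239,  q_5=1·7+4=11
a_6=4:  p_6=4·239+152=1108,  q_6=4·11+7=51
…
a_8=4:  p_8=4·5779+1108=24224,  q_8=4·266+51=1115
…
a_10=1:  p_10=1·30003+24224=54227,  q_10=1·1381+1115=2496
…
a_12=2:  p_12=2·84230+54227=222687,  q_12=2·3877+2496=10250
a_13=1:  p_13=1·222687+84230=306917,  q_13=1·10250+3877=14127
(x₁, y₁) = (306917, 14127);  306917² − 472·14127² = 1 ✓

306917 14127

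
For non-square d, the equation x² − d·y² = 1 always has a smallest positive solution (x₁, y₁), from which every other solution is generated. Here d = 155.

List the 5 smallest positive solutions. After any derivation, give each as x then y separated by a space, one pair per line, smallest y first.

249 20
124001 9960
61752249 4960060
30752496001 2470099920
15314681256249 1230104800100

[12; 2,4,2,24] for √155; ℓ=4 ⇒ convergent index 3
i=0: a=12 ⇒ p=12, q=1
i=1: a=2 ⇒ p=25, q=2
i=2: a=4 ⇒ p=112, q=9
i=3: a=2 ⇒ p=249, q=20
(x₁, y₁) = (249, 20);  249² − 155·20² = 1 ✓
k=2:  x_2 = 249·249+155·20·20 = 124001,  y_2 = 249·20+20·249 = 9960
k=3:  x_3 = 249·124001+155·20·9960 = 61752249,  y_3 = 249·9960+20·124001 = 4960060
k=4:  x_4 = 249·61752249+155·20·4960060 = 30752496001,  y_4 = 249·4960060+20·61752249 = 2470099920
k=5:  x_5 = 249·30752496001+155·20·2470099920 = 15314681256249,  y_5 = 249·2470099920+20·30752496001 = 1230104800100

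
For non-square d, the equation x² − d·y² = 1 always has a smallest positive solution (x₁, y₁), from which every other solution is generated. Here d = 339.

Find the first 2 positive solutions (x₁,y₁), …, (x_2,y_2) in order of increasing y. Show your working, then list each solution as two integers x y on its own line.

97970 5321
19196241799 1042596740

d=339: √d = [18; 2,2,2,1,17,1,2,2,2,36] (ℓ=10, even), read p_9/q_9
i=0: a=18 ⇒ p=18, q=1
i=1: a=2 ⇒ p=37, q=2
i=2: a=2 ⇒ p=92, q=5
…
i=4: a=1 ⇒ p=313, q=17
…
i=8: a=2 ⇒ p=40359, q=2192
i=9: a=2 ⇒ p=97970, q=5321
→ (97970, 5321).  Check: 97970²=9598120900, 339·5321²=9598120899, difference 1.
k=2:  x_2 = 97970·97970+339·5321·5321 = 19196241799,  y_2 = 97970·5321+5321·97970 = 1042596740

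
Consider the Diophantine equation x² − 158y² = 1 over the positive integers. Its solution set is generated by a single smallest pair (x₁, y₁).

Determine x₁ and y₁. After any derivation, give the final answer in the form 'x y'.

7743 616

√158 → a₀=12, period (1,1,3,12,3,1,1,24); ℓ=8 even so k=7
a_0=12:  p_0=12·1+0=12,  q_0=12·0+1=1
a_1=1:  p_1=1·12+1=13,  q_1=1·1+0=1
…
a_5=3:  p_5=3·1081+88=3331,  q_5=3·86+7=265
a_6=1:  p_6=1·3331+1081=4412,  q_6=1·265+86=351
a_7=1:  p_7=1·4412+3331=7743,  q_7=1·351+265=616
fundamental: x₁=7743, y₁=616  (since 59954049 − 158·379456 = 1)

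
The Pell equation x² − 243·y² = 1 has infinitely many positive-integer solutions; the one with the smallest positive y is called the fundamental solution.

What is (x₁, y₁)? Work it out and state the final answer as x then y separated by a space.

70226 4505

√243 → a₀=15, period (1,1,2,3,15,3,2,1,1,30); ℓ=10 even so k=9
k=0  a_k=15  p_k/q_k = 15/1
k=1  a_k=1  p_k/q_k = 16/1
k=2  a_k=1  p_k/q_k = 31/2
k=3  a_k=2  p_k/q_k = 78/5
…
k=7  a_k=2  p_k/q_k = 28901/1854
k=8  a_k=1  p_k/q_k = 41325/2651
k=9  a_k=1  p_k/q_k = 70226/4505
fundamental: x₁=70226, y₁=4505  (since 4931691076 − 243·20295025 = 1)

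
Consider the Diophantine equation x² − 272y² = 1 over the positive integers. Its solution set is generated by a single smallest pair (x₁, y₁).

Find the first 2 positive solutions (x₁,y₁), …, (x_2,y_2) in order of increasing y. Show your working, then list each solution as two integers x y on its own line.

√272 = [16; 2,32, …], period ℓ=2 (even) → k=1
i=0: a=16 ⇒ p=16, q=1
i=1: a=2 ⇒ p=33, q=2
fundamental: x₁=33, y₁=2  (since 1089 − 272·4 = 1)
k=2:  x_2 = 33·33+272·2·2 = 2177,  y_2 = 33·2+2·33 = 132

33 2
2177 132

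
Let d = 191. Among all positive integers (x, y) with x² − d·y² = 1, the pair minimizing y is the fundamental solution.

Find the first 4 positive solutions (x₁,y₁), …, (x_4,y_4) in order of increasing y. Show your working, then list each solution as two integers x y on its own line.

√191 = [13; 1,4,1,1,3,…,4,1,26, …], period ℓ=16 (even) → k=15
k=0  a_k=13  p_k/q_k = 13/1
k=1  a_k=1  p_k/q_k = 14/1
k=2  a_k=4  p_k/q_k = 69/5
k=3  a_k=1  p_k/q_k = 83/6
k=4  a_k=1  p_k/q_k = 152/11
k=5  a_k=3  p_k/q_k = 539/39
…
k=8  a_k=13  p_k/q_k = 40217/2910
…
k=11  a_k=3  p_k/q_k = 704682/50989
k=12  a_k=1  p_k/q_k = 911765/65973
k=13  a_k=1  p_k/q_k = 1616447/116962
k=14  a_k=4  p_k/q_k = 7377553/533821
k=15  a_k=1  p_k/q_k = 8994000/650783
(x₁, y₁) = (8994000, 650783);  8994000² − 191·650783² = 1 ✓
n=2: (8994000,650783)∘(8994000,650783) = (8994000·8994000+191·650783·650783, 8994000·650783+650783·8994000) = (161784071999999,11706284604000)
n=3: (161784071999999,11706284604000)∘(8994000,650783) = (8994000·161784071999999+191·650783·11706284604000, 8994000·11706284604000+650783·161784071999999) = (2910171887135973018000,210572647456751349217)
n=4: (2910171887135973018000,210572647456751349217)∘(8994000,650783) = (8994000·2910171887135973018000+191·650783·210572647456751349217, 8994000·210572647456751349217+650783·2910171887135973018000) = (52348171905801720863712000001,3787780782452031563430792000)

8994000 650783
161784071999999 11706284604000
2910171887135973018000 210572647456751349217
52348171905801720863712000001 3787780782452031563430792000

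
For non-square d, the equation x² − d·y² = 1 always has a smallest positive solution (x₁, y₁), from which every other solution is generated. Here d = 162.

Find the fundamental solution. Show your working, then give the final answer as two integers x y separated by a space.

√162 = [12; 1,2,1,2,12,2,1,2,1,24, …], period ℓ=10 (even) → k=9
i=0: a=12 ⇒ p=12, q=1
i=1: a=1 ⇒ p=13, q=1
…
i=3: a=1 ⇒ p=51, q=4
i=4: a=2 ⇒ p=140, q=11
i=5: a=12 ⇒ p=1731, q=136
i=6: a=2 ⇒ p=3602, q=283
i=7: a=1 ⇒ p=5333, q=419
i=8: a=2 ⇒ p=14268, q=1121
i=9: a=1 ⇒ p=19601, q=1540
→ (19601, 1540).  Check: 19601²=384199201, 162·1540²=384199200, difference 1.

19601 1540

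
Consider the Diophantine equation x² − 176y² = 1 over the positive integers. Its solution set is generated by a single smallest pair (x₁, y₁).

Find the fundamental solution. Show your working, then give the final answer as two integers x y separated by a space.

[13; 3,1,3,26] for √176; ℓ=4 ⇒ convergent index 3
i=0: a=13 ⇒ p=13, q=1
i=1: a=3 ⇒ p=40, q=3
i=2: a=1 ⇒ p=53, q=4
i=3: a=3 ⇒ p=199, q=15
fundamental: x₁=199, y₁=15  (since 39601 − 176·225 = 1)

199 15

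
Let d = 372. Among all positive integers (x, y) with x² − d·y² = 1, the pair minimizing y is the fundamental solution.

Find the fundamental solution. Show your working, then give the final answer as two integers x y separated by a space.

√372 → a₀=19, period (3,2,12,2,3,38); ℓ=6 even so k=5
k=0  a_k=19  p_k/q_k = 19/1
k=1  a_k=3  p_k/q_k = 58/3
…
k=3  a_k=12  p_k/q_k = 1678/87
k=4  a_k=2  p_k/q_k = 3491/181
k=5  a_k=3  p_k/q_k = 12151/630
fundamental: x₁=12151, y₁=630  (since 147646801 − 372·396900 = 1)

12151 630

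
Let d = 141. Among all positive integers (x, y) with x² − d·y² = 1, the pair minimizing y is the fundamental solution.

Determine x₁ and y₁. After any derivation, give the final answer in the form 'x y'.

95 8

√141 = [11; 1,6,1,22, …], period ℓ=4 (even) → k=3
step 0: (11, 1)  from 11·(1,0) + (0,1)
step 1: (12, 1)  from 1·(11,1) + (1,0)
step 2: (83, 7)  from 6·(12,1) + (11,1)
step 3: (95, 8)  from 1·(83,7) + (12,1)
fundamental: x₁=95, y₁=8  (since 9025 − 141·64 = 1)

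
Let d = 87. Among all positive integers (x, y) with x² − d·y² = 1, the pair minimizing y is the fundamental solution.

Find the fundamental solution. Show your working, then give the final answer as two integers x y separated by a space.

d=87: √d = [9; 3,18] (ℓ=2, even), read p_1/q_1
step 0: (9, 1)  from 9·(1,0) + (0,1)
step 1: (28, 3)  from 3·(9,1) + (1,0)
(x₁, y₁) = (28, 3);  28² − 87·3² = 1 ✓

28 3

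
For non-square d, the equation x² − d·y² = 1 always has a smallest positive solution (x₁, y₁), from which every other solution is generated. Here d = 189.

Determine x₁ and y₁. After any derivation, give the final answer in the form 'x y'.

55 4

√189 → a₀=13, period (1,2,1,26); ℓ=4 even so k=3
k=0  a_k=13  p_k/q_k = 13/1
…
k=2  a_k=2  p_k/q_k = 41/3
k=3  a_k=1  p_k/q_k = 55/4
(x₁, y₁) = (55, 4);  55² − 189·4² = 1 ✓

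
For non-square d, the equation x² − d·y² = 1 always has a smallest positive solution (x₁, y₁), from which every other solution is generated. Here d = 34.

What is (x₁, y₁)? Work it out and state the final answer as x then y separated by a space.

35 6

√34 = [5; 1,4,1,10, …], period ℓ=4 (even) → k=3
a_0=5:  p_0=5·1+0=5,  q_0=5·0+1=1
a_1=1:  p_1=1·5+1=6,  q_1=1·1+0=1
a_2=4:  p_2=4·6+5=29,  q_2=4·1+1=5
a_3=1:  p_3=1·29+6=35,  q_3=1·5+1=6
→ (35, 6).  Check: 35²=1225, 34·6²=1224, difference 1.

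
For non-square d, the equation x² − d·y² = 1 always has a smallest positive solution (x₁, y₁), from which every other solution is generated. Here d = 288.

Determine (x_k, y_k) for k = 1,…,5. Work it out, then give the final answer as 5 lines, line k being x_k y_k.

17 1
577 34
19601 1155
665857 39236
22619537 1332869

d=288: √d = [16; 1,32] (ℓ=2, even), read p_1/q_1
k=0  a_k=16  p_k/q_k = 16/1
k=1  a_k=1  p_k/q_k = 17/1
fundamental: x₁=17, y₁=1  (since 289 − 288·1 = 1)
(17+1√288)^2 = 577 + 34√288
(17+1√288)^3 = 19601 + 1155√288
(17+1√288)^4 = 665857 + 39236√288
(17+1√288)^5 = 22619537 + 1332869√288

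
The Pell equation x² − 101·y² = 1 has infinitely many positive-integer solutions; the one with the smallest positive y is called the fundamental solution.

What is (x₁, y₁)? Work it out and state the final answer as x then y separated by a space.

d=101: √d = [10; 20] (ℓ=1, odd), read p_1/q_1
a_0=10:  p_0=10·1+0=10,  q_0=10·0+1=1
a_1=20:  p_1=20·10+1=201,  q_1=20·1+0=20
fundamental: x₁=201, y₁=20  (since 40401 − 101·400 = 1)

201 20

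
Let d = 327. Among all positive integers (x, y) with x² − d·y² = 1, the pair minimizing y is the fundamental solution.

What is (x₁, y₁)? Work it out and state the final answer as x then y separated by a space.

217 12

[18; 12,36] for √327; ℓ=2 ⇒ convergent index 1
k=0  a_k=18  p_k/q_k = 18/1
k=1  a_k=12  p_k/q_k = 217/12
(x₁, y₁) = (217, 12);  217² − 327·12² = 1 ✓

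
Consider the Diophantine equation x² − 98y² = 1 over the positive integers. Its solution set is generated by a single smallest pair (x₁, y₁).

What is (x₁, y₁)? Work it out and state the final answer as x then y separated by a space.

99 10

d=98: √d = [9; 1,8,1,18] (ℓ=4, even), read p_3/q_3
k=0  a_k=9  p_k/q_k = 9/1
k=1  a_k=1  p_k/q_k = 10/1
k=2  a_k=8  p_k/q_k = 89/9
k=3  a_k=1  p_k/q_k = 99/10
fundamental: x₁=99, y₁=10  (since 9801 − 98·100 = 1)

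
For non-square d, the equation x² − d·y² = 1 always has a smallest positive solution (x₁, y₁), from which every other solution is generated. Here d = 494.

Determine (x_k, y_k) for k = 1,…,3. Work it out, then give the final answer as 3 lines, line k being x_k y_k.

73035 3286
10668222449 479986020
1558307253052395 70111557938114

[22; 4,2,2,1,2,1,2,2,4,44] for √494; ℓ=10 ⇒ convergent index 9
step 0: (22, 1)  from 22·(1,0) + (0,1)
step 1: (89, 4)  from 4·(22,1) + (1,0)
step 2: (200, 9)  from 2·(89,4) + (22,1)
step 3: (489, 22)  from 2·(200,9) + (89,4)
step 4: (689, 31)  from 1·(489,22) + (200,9)
step 5: (1867, 84)  from 2·(689,31) + (489,22)
step 6: (2556, 115)  from 1·(1867,84) + (689,31)
…
step 8: (16514, 743)  from 2·(6979,314) + (2556,115)
step 9: (73035, 3286)  from 4·(16514,743) + (6979,314)
fundamental: x₁=73035, y₁=3286  (since 5334111225 − 494·10797796 = 1)
n=2: (73035,3286)∘(73035,3286) = (73035·73035+494·3286·3286, 73035·3286+3286·73035) = (10668222449,479986020)
n=3: (10668222449,479986020)∘(73035,3286) = (73035·10668222449+494·3286·479986020, 73035·479986020+3286·10668222449) = (1558307253052395,70111557938114)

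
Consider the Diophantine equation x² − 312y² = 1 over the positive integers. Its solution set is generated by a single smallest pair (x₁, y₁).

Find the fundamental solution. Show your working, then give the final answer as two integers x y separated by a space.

[17; 1,1,1,34] for √312; ℓ=4 ⇒ convergent index 3
k=0  a_k=17  p_k/q_k = 17/1
…
k=2  a_k=1  p_k/q_k = 35/2
k=3  a_k=1  p_k/q_k = 53/3
fundamental: x₁=53, y₁=3  (since 2809 − 312·9 = 1)

53 3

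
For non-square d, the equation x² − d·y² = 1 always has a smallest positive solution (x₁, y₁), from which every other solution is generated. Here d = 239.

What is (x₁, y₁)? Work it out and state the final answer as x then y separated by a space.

6195120 400729

d=239: √d = [15; 2,5,1,2,4,15,4,2,1,5,2,30] (ℓ=12, even), read p_11/q_11
step 0: (15, 1)  from 15·(1,0) + (0,1)
…
step 2: (170, 11)  from 5·(31,2) + (15,1)
…
step 7: (154117, 9969)  from 4·(37907,2452) + (2489,161)
step 8: (346141, 22390)  from 2·(154117,9969) + (37907,2452)
…
step 10: (2847431, 184185)  from 5·(500258,32359) + (346141,22390)
step 11: (6195120, 400729)  from 2·(2847431,184185) + (500258,32359)
(x₁, y₁) = (6195120, 400729);  6195120² − 239·400729² = 1 ✓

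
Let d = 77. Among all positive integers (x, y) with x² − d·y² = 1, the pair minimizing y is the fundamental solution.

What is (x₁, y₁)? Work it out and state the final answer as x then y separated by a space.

[8; 1,3,2,3,1,16] for √77; ℓ=6 ⇒ convergent index 5
a_0=8:  p_0=8·1+0=8,  q_0=8·0+1=1
…
a_3=2:  p_3=2·35+9=79,  q_3=2·4+1=9
a_4=3:  p_4=3·79+35=272,  q_4=3·9+4=31
a_5=1:  p_5=1·272+79=351,  q_5=1·31+9=40
→ (351, 40).  Check: 351²=123201, 77·40²=123200, difference 1.

351 40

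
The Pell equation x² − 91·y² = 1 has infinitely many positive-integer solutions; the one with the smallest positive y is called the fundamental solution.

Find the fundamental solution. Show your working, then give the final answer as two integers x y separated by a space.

√91 → a₀=9, period (1,1,5,1,5,1,1,18); ℓ=8 even so k=7
k=0  a_k=9  p_k/q_k = 9/1
…
k=2  a_k=1  p_k/q_k = 19/2
k=3  a_k=5  p_k/q_k = 105/11
…
k=5  a_k=5  p_k/q_k = 725/76
k=6  a_k=1  p_k/q_k = 849/89
k=7  a_k=1  p_k/q_k = 1574/165
fundamental: x₁=1574, y₁=165  (since 2477476 − 91·27225 = 1)

1574 165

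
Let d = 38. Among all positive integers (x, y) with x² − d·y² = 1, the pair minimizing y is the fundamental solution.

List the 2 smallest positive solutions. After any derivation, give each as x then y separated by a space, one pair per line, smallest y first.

√38 = [6; 6,12, …], period ℓ=2 (even) → k=1
i=0: a=6 ⇒ p=6, q=1
i=1: a=6 ⇒ p=37, q=6
(x₁, y₁) = (37, 6);  37² − 38·6² = 1 ✓
n=2: (37,6)∘(37,6) = (37·37+38·6·6, 37·6+6·37) = (2737,444)

37 6
2737 444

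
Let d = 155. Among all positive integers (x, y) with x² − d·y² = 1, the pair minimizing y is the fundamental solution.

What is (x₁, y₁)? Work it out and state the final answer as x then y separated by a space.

√155 = [12; 2,4,2,24, …], period ℓ=4 (even) → k=3
k=0  a_k=12  p_k/q_k = 12/1
k=1  a_k=2  p_k/q_k = 25/2
k=2  a_k=4  p_k/q_k = 112/9
k=3  a_k=2  p_k/q_k = 249/20
→ (249, 20).  Check: 249²=62001, 155·20²=62000, difference 1.

249 20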